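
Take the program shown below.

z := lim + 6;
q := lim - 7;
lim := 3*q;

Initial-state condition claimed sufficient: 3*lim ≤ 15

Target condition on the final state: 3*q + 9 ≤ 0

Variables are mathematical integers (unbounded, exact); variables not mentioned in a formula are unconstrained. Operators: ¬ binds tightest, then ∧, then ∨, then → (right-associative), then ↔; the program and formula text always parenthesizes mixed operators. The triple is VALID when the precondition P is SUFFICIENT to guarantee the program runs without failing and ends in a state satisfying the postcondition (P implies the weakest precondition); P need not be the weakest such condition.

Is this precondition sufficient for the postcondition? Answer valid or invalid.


Working backward. After the program, the postcondition 3*q + 9 ≤ 0 must hold; in canonical form it is 3*q ≤ -9.
Before lim := 3*q: 3*q ≤ -9
Before q := lim - 7: 3*lim ≤ 12
Before z := lim + 6: 3*lim ≤ 12
The weakest precondition is 3*lim ≤ 12.
Check whether 3*lim ≤ 15 implies it.
Countermodel: at the initial state lim = 5, the precondition holds but the weakest precondition fails.
Answer: invalid


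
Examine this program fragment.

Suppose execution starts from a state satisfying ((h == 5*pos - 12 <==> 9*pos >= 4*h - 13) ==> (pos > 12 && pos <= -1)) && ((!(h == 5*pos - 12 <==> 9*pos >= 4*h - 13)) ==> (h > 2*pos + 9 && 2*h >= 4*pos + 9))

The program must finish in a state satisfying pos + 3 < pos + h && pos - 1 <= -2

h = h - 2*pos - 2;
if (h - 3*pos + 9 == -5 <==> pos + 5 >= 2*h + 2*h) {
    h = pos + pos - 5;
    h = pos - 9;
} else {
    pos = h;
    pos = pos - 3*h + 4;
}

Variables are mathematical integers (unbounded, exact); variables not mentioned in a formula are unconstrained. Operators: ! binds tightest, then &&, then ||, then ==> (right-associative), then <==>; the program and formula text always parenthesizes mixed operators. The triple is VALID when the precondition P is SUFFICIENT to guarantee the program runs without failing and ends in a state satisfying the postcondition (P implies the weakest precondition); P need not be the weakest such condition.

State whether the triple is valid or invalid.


Working backward. After the program, the postcondition pos + 3 < pos + h && pos - 1 <= -2 must hold; in canonical form it is h > 3 && pos <= -1.
Then branch requires pos > 12 && pos <= -1; else branch requires h > 3 && 2*h >= 5.
Before the if: ((h == 3*pos - 14 <==> pos >= 4*h - 5) ==> (pos > 12 && pos <= -1)) && ((!(h == 3*pos - 14 <==> pos >= 4*h - 5)) ==> (h > 3 && 2*h >= 5))
Before h := h - 2*pos - 2: ((h == 5*pos - 12 <==> 9*pos >= 4*h - 13) ==> (pos > 12 && pos <= -1)) && ((!(h == 5*pos - 12 <==> 9*pos >= 4*h - 13)) ==> (h > 2*pos + 5 && 2*h >= 4*pos + 9))
The weakest precondition is ((h == 5*pos - 12 <==> 9*pos >= 4*h - 13) ==> (pos > 12 && pos <= -1)) && ((!(h == 5*pos - 12 <==> 9*pos >= 4*h - 13)) ==> (h > 2*pos + 5 && 2*h >= 4*pos + 9)).
Check whether ((h == 5*pos - 12 <==> 9*pos >= 4*h - 13) ==> (pos > 12 && pos <= -1)) && ((!(h == 5*pos - 12 <==> 9*pos >= 4*h - 13)) ==> (h > 2*pos + 9 && 2*h >= 4*pos + 9)) implies it.
Every state satisfying the precondition satisfies the weakest precondition: the implication holds.
Answer: valid


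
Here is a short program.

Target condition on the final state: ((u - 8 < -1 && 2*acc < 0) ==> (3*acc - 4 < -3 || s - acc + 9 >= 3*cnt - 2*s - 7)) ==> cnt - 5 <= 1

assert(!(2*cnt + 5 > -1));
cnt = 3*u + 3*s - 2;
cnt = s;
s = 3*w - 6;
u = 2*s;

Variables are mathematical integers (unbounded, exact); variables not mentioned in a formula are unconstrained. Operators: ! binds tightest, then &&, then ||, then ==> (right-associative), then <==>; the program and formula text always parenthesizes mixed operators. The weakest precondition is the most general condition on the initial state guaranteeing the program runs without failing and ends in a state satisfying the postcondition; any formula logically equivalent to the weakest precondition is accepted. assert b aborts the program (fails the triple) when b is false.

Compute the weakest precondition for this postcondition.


Working backward. After the program, the postcondition ((u - 8 < -1 && 2*acc < 0) ==> (3*acc - 4 < -3 || s - acc + 9 >= 3*cnt - 2*s - 7)) ==> cnt - 5 <= 1 must hold; in canonical form it is ((u < 7 && 2*acc < 0) ==> (3*acc < 1 || 3*s >= acc + 3*cnt - 16)) ==> cnt <= 6.
Before u := 2*s: ((2*s < 7 && 2*acc < 0) ==> (3*acc < 1 || 3*s >= acc + 3*cnt - 16)) ==> cnt <= 6
Before s := 3*w - 6: ((6*w < 19 && 2*acc < 0) ==> (3*acc < 1 || 9*w >= acc + 3*cnt + 2)) ==> cnt <= 6
Before cnt := s: ((6*w < 19 && 2*acc < 0) ==> (3*acc < 1 || 9*w >= acc + 3*s + 2)) ==> s <= 6
Before cnt := 3*u + 3*s - 2: ((6*w < 19 && 2*acc < 0) ==> (3*acc < 1 || 9*w >= acc + 3*s + 2)) ==> s <= 6
Before assert !(2*cnt + 5 > -1): (!(2*cnt > -6)) && (((6*w < 19 && 2*acc < 0) ==> (3*acc < 1 || 9*w >= acc + 3*s + 2)) ==> s <= 6)
Answer: WP = (!(2*cnt > -6)) && (((6*w < 19 && 2*acc < 0) ==> (3*acc < 1 || 9*w >= acc + 3*s + 2)) ==> s <= 6)


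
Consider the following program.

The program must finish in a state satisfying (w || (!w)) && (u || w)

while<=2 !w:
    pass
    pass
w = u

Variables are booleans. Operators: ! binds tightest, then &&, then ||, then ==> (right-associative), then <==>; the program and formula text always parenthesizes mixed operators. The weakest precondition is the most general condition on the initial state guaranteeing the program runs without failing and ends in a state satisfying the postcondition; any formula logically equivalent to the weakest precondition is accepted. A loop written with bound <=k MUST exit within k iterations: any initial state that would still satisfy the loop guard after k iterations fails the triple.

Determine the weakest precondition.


Working backward. After the program, the postcondition (w || (!w)) && (u || w) must hold; in canonical form it is u || w.
Before w := u: u
Before the loop (bound <=2), unroll the exhaustion recursion (WP_0 = exit-now case; WP_j = one more guarded iteration, up to j = 2):
  WP_0: w && u
  WP_1: ((!w) ==> (w && u)) && (w ==> u)
  WP_2: ((!w) ==> (((!w) ==> (w && u)) && (w ==> u))) && (w ==> u)
So before the loop: ((!w) ==> (((!w) ==> (w && u)) && (w ==> u))) && (w ==> u)
Answer: WP = ((!w) ==> (((!w) ==> (w && u)) && (w ==> u))) && (w ==> u)


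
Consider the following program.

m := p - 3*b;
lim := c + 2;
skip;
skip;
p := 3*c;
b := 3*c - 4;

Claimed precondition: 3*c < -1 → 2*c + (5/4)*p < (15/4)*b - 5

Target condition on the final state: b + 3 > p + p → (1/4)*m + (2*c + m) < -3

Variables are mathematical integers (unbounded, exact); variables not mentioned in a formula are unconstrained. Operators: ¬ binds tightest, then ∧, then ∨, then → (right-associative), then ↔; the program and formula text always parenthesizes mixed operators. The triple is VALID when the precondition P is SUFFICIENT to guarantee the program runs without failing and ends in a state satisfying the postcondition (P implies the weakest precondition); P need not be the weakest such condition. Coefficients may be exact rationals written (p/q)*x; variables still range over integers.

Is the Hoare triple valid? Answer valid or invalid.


Working backward. After the program, the postcondition b + 3 > p + p → (1/4)*m + (2*c + m) < -3 must hold; in canonical form it is b > 2*p - 3 → 2*c + (5/4)*m < -3.
Before b := 3*c - 4: 3*c > 2*p + 1 → 2*c + (5/4)*m < -3
Before p := 3*c: 3*c < -1 → 2*c + (5/4)*m < -3
Before skip: 3*c < -1 → 2*c + (5/4)*m < -3
Before skip: 3*c < -1 → 2*c + (5/4)*m < -3
Before lim := c + 2: 3*c < -1 → 2*c + (5/4)*m < -3
Before m := p - 3*b: 3*c < -1 → 2*c + (5/4)*p < (15/4)*b - 3
The weakest precondition is 3*c < -1 → 2*c + (5/4)*p < (15/4)*b - 3.
Check whether 3*c < -1 → 2*c + (5/4)*p < (15/4)*b - 5 implies it.
Every state satisfying the precondition satisfies the weakest precondition: the implication holds.
Answer: valid


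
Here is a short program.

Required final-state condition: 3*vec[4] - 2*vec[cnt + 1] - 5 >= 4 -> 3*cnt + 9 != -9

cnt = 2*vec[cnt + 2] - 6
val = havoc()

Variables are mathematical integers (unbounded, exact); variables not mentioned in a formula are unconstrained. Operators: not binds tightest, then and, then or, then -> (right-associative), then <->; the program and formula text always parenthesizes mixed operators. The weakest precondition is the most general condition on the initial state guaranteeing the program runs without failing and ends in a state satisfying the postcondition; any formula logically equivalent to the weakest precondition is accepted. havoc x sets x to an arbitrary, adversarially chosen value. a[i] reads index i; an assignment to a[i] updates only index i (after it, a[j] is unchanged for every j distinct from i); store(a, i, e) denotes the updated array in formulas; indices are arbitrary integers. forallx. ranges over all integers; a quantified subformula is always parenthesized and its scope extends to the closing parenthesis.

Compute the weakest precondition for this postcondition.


Working backward. After the program, the postcondition 3*vec[4] - 2*vec[cnt + 1] - 5 >= 4 -> 3*cnt + 9 != -9 must hold; in canonical form it is 3*vec[4] >= 2*vec[cnt + 1] + 9 -> 3*cnt != -18.
Before havoc val: 3*vec[4] >= 2*vec[cnt + 1] + 9 -> 3*cnt != -18
Before cnt := 2*vec[cnt + 2] - 6: 3*vec[4] >= 2*vec[2*vec[cnt + 2] - 5] + 9 -> 6*vec[cnt + 2] != 0
Answer: WP = 3*vec[4] >= 2*vec[2*vec[cnt + 2] - 5] + 9 -> 6*vec[cnt + 2] != 0


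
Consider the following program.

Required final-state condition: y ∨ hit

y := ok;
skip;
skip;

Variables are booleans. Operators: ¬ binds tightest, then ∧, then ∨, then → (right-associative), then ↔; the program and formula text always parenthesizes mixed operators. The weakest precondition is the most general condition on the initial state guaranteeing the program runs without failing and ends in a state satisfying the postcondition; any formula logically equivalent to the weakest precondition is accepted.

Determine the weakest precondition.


Working backward. After the program, y ∨ hit must hold.
Before skip: y ∨ hit
Before skip: y ∨ hit
Before y := ok: ok ∨ hit
Answer: WP = ok ∨ hit


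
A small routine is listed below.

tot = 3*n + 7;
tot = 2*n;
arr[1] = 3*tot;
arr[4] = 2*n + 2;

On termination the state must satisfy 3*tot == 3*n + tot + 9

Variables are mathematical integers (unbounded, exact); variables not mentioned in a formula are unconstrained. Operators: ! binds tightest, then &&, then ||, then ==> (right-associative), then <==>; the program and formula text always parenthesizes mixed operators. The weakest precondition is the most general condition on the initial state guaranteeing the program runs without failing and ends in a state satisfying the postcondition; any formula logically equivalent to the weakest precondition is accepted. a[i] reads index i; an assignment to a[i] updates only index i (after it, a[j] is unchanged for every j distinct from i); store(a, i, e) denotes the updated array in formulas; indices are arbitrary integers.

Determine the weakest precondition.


Working backward. After the program, the postcondition 3*tot == 3*n + tot + 9 must hold; in canonical form it is 2*tot == 3*n + 9.
Before arr[4] := 2*n + 2: 2*tot == 3*n + 9
Before arr[1] := 3*tot: 2*tot == 3*n + 9
Before tot := 2*n: n == 9
Before tot := 3*n + 7: n == 9
Answer: WP = n == 9


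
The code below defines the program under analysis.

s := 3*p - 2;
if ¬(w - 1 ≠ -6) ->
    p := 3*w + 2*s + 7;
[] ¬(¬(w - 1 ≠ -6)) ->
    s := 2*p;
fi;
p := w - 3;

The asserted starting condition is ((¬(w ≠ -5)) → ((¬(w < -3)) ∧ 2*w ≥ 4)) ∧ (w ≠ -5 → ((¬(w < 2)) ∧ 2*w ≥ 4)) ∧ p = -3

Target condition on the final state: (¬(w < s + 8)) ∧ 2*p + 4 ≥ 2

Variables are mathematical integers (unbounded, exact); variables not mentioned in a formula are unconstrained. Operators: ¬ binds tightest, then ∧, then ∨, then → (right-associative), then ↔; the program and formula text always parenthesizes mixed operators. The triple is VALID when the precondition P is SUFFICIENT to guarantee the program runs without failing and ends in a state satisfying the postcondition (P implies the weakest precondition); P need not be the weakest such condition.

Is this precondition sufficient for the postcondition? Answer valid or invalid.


Working backward. After the program, the postcondition (¬(w < s + 8)) ∧ 2*p + 4 ≥ 2 must hold; in canonical form it is (¬(w < s + 8)) ∧ 2*p ≥ -2.
Before p := w - 3: (¬(w < s + 8)) ∧ 2*w ≥ 4
Then branch requires (¬(w < s + 8)) ∧ 2*w ≥ 4; else branch requires (¬(w < 2*p + 8)) ∧ 2*w ≥ 4.
Before the if: ((¬(w ≠ -5)) → ((¬(w < s + 8)) ∧ 2*w ≥ 4)) ∧ (w ≠ -5 → ((¬(w < 2*p + 8)) ∧ 2*w ≥ 4))
Before s := 3*p - 2: ((¬(w ≠ -5)) → ((¬(w < 3*p + 6)) ∧ 2*w ≥ 4)) ∧ (w ≠ -5 → ((¬(w < 2*p + 8)) ∧ 2*w ≥ 4))
The weakest precondition is ((¬(w ≠ -5)) → ((¬(w < 3*p + 6)) ∧ 2*w ≥ 4)) ∧ (w ≠ -5 → ((¬(w < 2*p + 8)) ∧ 2*w ≥ 4)).
Check whether ((¬(w ≠ -5)) → ((¬(w < -3)) ∧ 2*w ≥ 4)) ∧ (w ≠ -5 → ((¬(w < 2)) ∧ 2*w ≥ 4)) ∧ p = -3 implies it.
Every state satisfying the precondition satisfies the weakest precondition: the implication holds.
Answer: valid


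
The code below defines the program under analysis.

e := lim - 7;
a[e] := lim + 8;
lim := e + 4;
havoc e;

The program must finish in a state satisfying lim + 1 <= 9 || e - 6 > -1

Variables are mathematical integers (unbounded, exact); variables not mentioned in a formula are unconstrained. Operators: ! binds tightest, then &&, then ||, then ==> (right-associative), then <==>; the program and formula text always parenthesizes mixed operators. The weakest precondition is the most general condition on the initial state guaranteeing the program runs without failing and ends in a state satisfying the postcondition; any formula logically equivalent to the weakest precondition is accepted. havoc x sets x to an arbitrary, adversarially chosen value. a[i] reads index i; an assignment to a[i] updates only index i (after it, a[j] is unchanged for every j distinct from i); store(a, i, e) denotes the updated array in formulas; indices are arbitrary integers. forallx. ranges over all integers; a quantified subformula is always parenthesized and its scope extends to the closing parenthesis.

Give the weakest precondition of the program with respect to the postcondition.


Working backward. After the program, the postcondition lim + 1 <= 9 || e - 6 > -1 must hold; in canonical form it is lim <= 8 || e > 5.
Before havoc e: forall e_1. (lim <= 8 || e_1 > 5)
Before lim := e + 4: forall e_1. (e <= 4 || e_1 > 5)
Before a[e] := lim + 8: forall e_1. (e <= 4 || e_1 > 5)
Before e := lim - 7: forall e_1. (lim <= 11 || e_1 > 5)
Answer: WP = forall e_1. (lim <= 11 || e_1 > 5)


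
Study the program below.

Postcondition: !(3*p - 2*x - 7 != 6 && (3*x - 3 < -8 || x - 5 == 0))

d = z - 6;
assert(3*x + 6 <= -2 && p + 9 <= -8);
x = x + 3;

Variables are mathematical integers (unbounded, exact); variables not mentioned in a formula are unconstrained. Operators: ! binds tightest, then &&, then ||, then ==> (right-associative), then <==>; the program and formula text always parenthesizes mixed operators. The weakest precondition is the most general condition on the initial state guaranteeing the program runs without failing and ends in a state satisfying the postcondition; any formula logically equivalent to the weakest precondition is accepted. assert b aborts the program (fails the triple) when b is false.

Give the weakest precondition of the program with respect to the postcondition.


Working backward. After the program, the postcondition !(3*p - 2*x - 7 != 6 && (3*x - 3 < -8 || x - 5 == 0)) must hold; in canonical form it is !(3*p != 2*x + 13 && (3*x < -5 || x == 5)).
Before x := x + 3: !(3*p != 2*x + 19 && (3*x < -14 || x == 2))
Before assert 3*x + 6 <= -2 && p + 9 <= -8: 3*x <= -8 && p <= -17 && (!(3*p != 2*x + 19 && (3*x < -14 || x == 2)))
Before d := z - 6: 3*x <= -8 && p <= -17 && (!(3*p != 2*x + 19 && (3*x < -14 || x == 2)))
Answer: WP = 3*x <= -8 && p <= -17 && (!(3*p != 2*x + 19 && (3*x < -14 || x == 2)))


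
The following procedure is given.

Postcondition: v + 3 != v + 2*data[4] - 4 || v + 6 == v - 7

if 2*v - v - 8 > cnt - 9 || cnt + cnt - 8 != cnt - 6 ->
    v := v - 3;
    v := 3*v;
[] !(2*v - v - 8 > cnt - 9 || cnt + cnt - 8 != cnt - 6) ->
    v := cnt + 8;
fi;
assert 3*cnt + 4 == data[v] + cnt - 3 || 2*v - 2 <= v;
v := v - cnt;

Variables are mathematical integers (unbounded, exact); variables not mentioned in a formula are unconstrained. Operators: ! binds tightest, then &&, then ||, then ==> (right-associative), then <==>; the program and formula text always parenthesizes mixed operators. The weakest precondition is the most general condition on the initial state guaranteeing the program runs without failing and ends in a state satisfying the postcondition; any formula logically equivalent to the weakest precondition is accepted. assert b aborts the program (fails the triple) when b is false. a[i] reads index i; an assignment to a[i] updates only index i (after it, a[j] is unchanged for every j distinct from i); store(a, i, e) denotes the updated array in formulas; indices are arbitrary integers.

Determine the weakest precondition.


Working backward. After the program, the postcondition v + 3 != v + 2*data[4] - 4 || v + 6 == v - 7 must hold; in canonical form it is 2*data[4] != 7.
Before v := v - cnt: 2*data[4] != 7
Before assert 3*cnt + 4 == data[v] + cnt - 3 || 2*v - 2 <= v: (2*cnt == data[v] - 7 || v <= 2) && 2*data[4] != 7
Then branch requires (2*cnt == data[3*v - 9] - 7 || 3*v <= 11) && 2*data[4] != 7; else branch requires (2*cnt == data[cnt + 8] - 7 || cnt <= -6) && 2*data[4] != 7.
Before the if: ((v > cnt - 1 || cnt != 2) ==> ((2*cnt == data[3*v - 9] - 7 || 3*v <= 11) && 2*data[4] != 7)) && ((!(v > cnt - 1 || cnt != 2)) ==> ((2*cnt == data[cnt + 8] - 7 || cnt <= -6) && 2*data[4] != 7))
Answer: WP = ((v > cnt - 1 || cnt != 2) ==> ((2*cnt == data[3*v - 9] - 7 || 3*v <= 11) && 2*data[4] != 7)) && ((!(v > cnt - 1 || cnt != 2)) ==> ((2*cnt == data[cnt + 8] - 7 || cnt <= -6) && 2*data[4] != 7))


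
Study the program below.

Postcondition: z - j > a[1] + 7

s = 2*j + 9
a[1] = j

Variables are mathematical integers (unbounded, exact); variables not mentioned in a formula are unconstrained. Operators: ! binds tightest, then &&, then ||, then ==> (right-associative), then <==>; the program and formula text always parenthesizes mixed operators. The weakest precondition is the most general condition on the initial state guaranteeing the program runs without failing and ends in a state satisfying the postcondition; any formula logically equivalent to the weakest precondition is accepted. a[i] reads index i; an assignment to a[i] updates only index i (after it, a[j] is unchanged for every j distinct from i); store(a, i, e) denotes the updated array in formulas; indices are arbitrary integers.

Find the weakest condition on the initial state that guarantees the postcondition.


Working backward. After the program, the postcondition z - j > a[1] + 7 must hold; in canonical form it is z > a[1] + j + 7.
Before a[1] := j: z > 2*j + 7
Before s := 2*j + 9: z > 2*j + 7
Answer: WP = z > 2*j + 7


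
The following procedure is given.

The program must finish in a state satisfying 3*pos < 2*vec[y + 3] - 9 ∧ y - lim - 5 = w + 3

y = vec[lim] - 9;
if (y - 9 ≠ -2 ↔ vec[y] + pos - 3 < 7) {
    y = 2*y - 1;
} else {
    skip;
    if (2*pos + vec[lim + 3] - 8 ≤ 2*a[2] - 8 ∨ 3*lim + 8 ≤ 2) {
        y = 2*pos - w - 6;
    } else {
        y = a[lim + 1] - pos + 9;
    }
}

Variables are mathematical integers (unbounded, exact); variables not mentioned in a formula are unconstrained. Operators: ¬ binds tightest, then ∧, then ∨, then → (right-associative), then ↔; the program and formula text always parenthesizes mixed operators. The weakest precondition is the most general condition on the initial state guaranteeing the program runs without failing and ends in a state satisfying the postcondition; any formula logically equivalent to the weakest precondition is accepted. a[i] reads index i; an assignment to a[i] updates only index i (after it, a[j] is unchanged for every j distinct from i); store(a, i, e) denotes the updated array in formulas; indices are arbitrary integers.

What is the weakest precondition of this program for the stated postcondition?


Working backward. After the program, the postcondition 3*pos < 2*vec[y + 3] - 9 ∧ y - lim - 5 = w + 3 must hold; in canonical form it is 3*pos < 2*vec[y + 3] - 9 ∧ y = lim + w + 8.
Then branch requires 3*pos < 2*vec[2*y + 2] - 9 ∧ 2*y = lim + w + 9; else branch requires ((vec[lim + 3] + 2*pos ≤ 2*a[2] ∨ 3*lim ≤ -6) → (3*pos < 2*vec[2*pos - w - 3] - 9 ∧ 2*pos = lim + 2*w + 14)) ∧ ((¬(vec[lim + 3] + 2*pos ≤ 2*a[2] ∨ 3*lim ≤ -6)) → (3*pos < 2*vec[a[lim + 1] - pos + 12] - 9 ∧ a[lim + 1] = lim + pos + w - 1)).
Before the if: ((y ≠ 7 ↔ vec[y] + pos < 10) → (3*pos < 2*vec[2*y + 2] - 9 ∧ 2*y = lim + w + 9)) ∧ ((¬(y ≠ 7 ↔ vec[y] + pos < 10)) → (((vec[lim + 3] + 2*pos ≤ 2*a[2] ∨ 3*lim ≤ -6) → (3*pos < 2*vec[2*pos - w - 3] - 9 ∧ 2*pos = lim + 2*w + 14)) ∧ ((¬(vec[lim + 3] + 2*pos ≤ 2*a[2] ∨ 3*lim ≤ -6)) → (3*pos < 2*vec[a[lim + 1] - pos + 12] - 9 ∧ a[lim + 1] = lim + pos + w - 1))))
Before y := vec[lim] - 9: ((vec[lim] ≠ 16 ↔ vec[vec[lim] - 9] + pos < 10) → (3*pos < 2*vec[2*vec[lim] - 16] - 9 ∧ 2*vec[lim] = lim + w + 27)) ∧ ((¬(vec[lim] ≠ 16 ↔ vec[vec[lim] - 9] + pos < 10)) → (((vec[lim + 3] + 2*pos ≤ 2*a[2] ∨ 3*lim ≤ -6) → (3*pos < 2*vec[2*pos - w - 3] - 9 ∧ 2*pos = lim + 2*w + 14)) ∧ ((¬(vec[lim + 3] + 2*pos ≤ 2*a[2] ∨ 3*lim ≤ -6)) → (3*pos < 2*vec[a[lim + 1] - pos + 12] - 9 ∧ a[lim + 1] = lim + pos + w - 1))))
Answer: WP = ((vec[lim] ≠ 16 ↔ vec[vec[lim] - 9] + pos < 10) → (3*pos < 2*vec[2*vec[lim] - 16] - 9 ∧ 2*vec[lim] = lim + w + 27)) ∧ ((¬(vec[lim] ≠ 16 ↔ vec[vec[lim] - 9] + pos < 10)) → (((vec[lim + 3] + 2*pos ≤ 2*a[2] ∨ 3*lim ≤ -6) → (3*pos < 2*vec[2*pos - w - 3] - 9 ∧ 2*pos = lim + 2*w + 14)) ∧ ((¬(vec[lim + 3] + 2*pos ≤ 2*a[2] ∨ 3*lim ≤ -6)) → (3*pos < 2*vec[a[lim + 1] - pos + 12] - 9 ∧ a[lim + 1] = lim + pos + w - 1))))


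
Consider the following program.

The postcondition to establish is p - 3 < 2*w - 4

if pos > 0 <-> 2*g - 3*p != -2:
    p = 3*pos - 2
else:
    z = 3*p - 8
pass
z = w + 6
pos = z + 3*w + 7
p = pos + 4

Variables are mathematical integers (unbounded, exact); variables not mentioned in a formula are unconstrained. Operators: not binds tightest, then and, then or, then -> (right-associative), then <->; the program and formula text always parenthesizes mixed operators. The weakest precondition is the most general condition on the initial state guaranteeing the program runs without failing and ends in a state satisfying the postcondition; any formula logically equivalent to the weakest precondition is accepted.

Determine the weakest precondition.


Working backward. After the program, the postcondition p - 3 < 2*w - 4 must hold; in canonical form it is p < 2*w - 1.
Before p := pos + 4: pos < 2*w - 5
Before pos := z + 3*w + 7: w + z < -12
Before z := w + 6: 2*w < -18
Before skip: 2*w < -18
Then branch requires 2*w < -18; else branch requires 2*w < -18.
Before the if: ((pos > 0 <-> 2*g != 3*p - 2) -> 2*w < -18) and ((not (pos > 0 <-> 2*g != 3*p - 2)) -> 2*w < -18)
Answer: WP = ((pos > 0 <-> 2*g != 3*p - 2) -> 2*w < -18) and ((not (pos > 0 <-> 2*g != 3*p - 2)) -> 2*w < -18)


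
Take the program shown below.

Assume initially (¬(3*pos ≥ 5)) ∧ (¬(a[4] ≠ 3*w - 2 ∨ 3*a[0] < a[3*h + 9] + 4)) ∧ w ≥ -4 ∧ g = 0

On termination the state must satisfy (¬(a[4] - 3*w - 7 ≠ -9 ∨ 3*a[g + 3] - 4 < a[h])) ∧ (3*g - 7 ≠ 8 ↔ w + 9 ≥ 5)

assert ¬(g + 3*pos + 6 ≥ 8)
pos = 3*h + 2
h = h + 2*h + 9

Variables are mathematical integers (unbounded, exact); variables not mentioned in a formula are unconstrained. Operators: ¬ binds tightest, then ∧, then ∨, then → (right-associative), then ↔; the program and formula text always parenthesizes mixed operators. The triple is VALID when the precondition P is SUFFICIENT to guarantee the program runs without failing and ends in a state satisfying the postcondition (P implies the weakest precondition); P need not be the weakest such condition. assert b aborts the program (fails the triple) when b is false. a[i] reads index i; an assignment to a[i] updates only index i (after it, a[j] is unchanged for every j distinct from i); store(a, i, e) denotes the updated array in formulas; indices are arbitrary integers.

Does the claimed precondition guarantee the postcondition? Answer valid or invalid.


Working backward. After the program, the postcondition (¬(a[4] - 3*w - 7 ≠ -9 ∨ 3*a[g + 3] - 4 < a[h])) ∧ (3*g - 7 ≠ 8 ↔ w + 9 ≥ 5) must hold; in canonical form it is (¬(a[4] ≠ 3*w - 2 ∨ 3*a[g + 3] < a[h] + 4)) ∧ (3*g ≠ 15 ↔ w ≥ -4).
Before h := h + 2*h + 9: (¬(a[4] ≠ 3*w - 2 ∨ 3*a[g + 3] < a[3*h + 9] + 4)) ∧ (3*g ≠ 15 ↔ w ≥ -4)
Before pos := 3*h + 2: (¬(a[4] ≠ 3*w - 2 ∨ 3*a[g + 3] < a[3*h + 9] + 4)) ∧ (3*g ≠ 15 ↔ w ≥ -4)
Before assert ¬(g + 3*pos + 6 ≥ 8): (¬(g + 3*pos ≥ 2)) ∧ (¬(a[4] ≠ 3*w - 2 ∨ 3*a[g + 3] < a[3*h + 9] + 4)) ∧ (3*g ≠ 15 ↔ w ≥ -4)
The weakest precondition is (¬(g + 3*pos ≥ 2)) ∧ (¬(a[4] ≠ 3*w - 2 ∨ 3*a[g + 3] < a[3*h + 9] + 4)) ∧ (3*g ≠ 15 ↔ w ≥ -4).
Check whether (¬(3*pos ≥ 5)) ∧ (¬(a[4] ≠ 3*w - 2 ∨ 3*a[0] < a[3*h + 9] + 4)) ∧ w ≥ -4 ∧ g = 0 implies it.
Countermodel: at the initial state a = {[0] = 30153, [3] = -11794, [4] = 1, [9] = 90455, elsewhere 90455}, g = 0, h = 0, pos = 0, w = 1, the precondition holds but the weakest precondition fails.
Answer: invalid


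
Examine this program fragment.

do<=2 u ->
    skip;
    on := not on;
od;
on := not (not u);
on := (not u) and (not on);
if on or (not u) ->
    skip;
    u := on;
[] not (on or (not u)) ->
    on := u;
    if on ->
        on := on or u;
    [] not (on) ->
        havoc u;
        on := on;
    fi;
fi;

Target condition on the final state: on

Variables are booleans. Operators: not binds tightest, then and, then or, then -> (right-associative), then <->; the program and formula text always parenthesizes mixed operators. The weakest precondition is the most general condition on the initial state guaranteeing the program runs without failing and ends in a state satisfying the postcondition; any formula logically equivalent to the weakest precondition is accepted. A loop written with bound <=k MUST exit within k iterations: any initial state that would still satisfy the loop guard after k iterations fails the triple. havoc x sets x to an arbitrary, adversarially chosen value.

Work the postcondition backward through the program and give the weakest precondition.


Working backward. After the program, on must hold.
Then branch requires on; else branch requires (not u) -> u.
Before the if: ((on or (not u)) -> on) and ((not (on or (not u))) -> ((not u) -> u))
Before on := (not u) and (not on): ((((not u) and (not on)) or (not u)) -> ((not u) and (not on))) and ((not (((not u) and (not on)) or (not u))) -> ((not u) -> u))
Before on := not (not u): u -> ((not u) -> u)
Before the loop (bound <=2), unroll the exhaustion recursion (WP_0 = exit-now case; WP_j = one more guarded iteration, up to j = 2):
  WP_0: (not u) and (u -> ((not u) -> u))
  WP_1: (u -> ((not u) and (u -> ((not u) -> u)))) and ((not u) -> (u -> ((not u) -> u)))
  WP_2: (u -> ((u -> ((not u) and (u -> ((not u) -> u)))) and ((not u) -> (u -> ((not u) -> u))))) and ((not u) -> (u -> ((not u) -> u)))
So before the loop: (u -> ((u -> ((not u) and (u -> ((not u) -> u)))) and ((not u) -> (u -> ((not u) -> u))))) and ((not u) -> (u -> ((not u) -> u)))
Answer: WP = (u -> ((u -> ((not u) and (u -> ((not u) -> u)))) and ((not u) -> (u -> ((not u) -> u))))) and ((not u) -> (u -> ((not u) -> u)))


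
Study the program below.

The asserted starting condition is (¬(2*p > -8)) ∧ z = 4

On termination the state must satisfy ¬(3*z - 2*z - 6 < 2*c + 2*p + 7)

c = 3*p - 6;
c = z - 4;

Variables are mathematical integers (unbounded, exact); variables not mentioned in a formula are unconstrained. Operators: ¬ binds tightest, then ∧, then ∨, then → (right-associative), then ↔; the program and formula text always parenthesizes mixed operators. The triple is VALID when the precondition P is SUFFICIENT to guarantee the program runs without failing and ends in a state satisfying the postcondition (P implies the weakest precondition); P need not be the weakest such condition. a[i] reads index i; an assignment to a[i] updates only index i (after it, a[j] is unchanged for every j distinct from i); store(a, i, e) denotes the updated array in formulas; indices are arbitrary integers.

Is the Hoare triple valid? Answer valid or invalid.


Working backward. After the program, the postcondition ¬(3*z - 2*z - 6 < 2*c + 2*p + 7) must hold; in canonical form it is ¬(z < 2*c + 2*p + 13).
Before c := z - 4: ¬(2*p + z > -5)
Before c := 3*p - 6: ¬(2*p + z > -5)
The weakest precondition is ¬(2*p + z > -5).
Check whether (¬(2*p > -8)) ∧ z = 4 implies it.
Countermodel: at the initial state p = -4, z = 4, the precondition holds but the weakest precondition fails.
Answer: invalid


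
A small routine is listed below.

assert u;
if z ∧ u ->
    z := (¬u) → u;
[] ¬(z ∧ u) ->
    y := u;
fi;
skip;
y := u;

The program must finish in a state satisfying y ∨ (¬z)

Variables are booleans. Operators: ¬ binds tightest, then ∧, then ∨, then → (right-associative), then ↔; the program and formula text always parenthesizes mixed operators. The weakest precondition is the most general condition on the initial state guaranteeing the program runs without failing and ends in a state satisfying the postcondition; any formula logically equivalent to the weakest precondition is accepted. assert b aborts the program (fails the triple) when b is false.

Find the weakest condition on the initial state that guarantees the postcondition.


Working backward. After the program, y ∨ (¬z) must hold.
Before y := u: u ∨ (¬z)
Before skip: u ∨ (¬z)
Then branch requires u ∨ (¬((¬u) → u)); else branch requires u ∨ (¬z).
Before the if: ((z ∧ u) → (u ∨ (¬((¬u) → u)))) ∧ ((¬(z ∧ u)) → (u ∨ (¬z)))
Before assert u: u ∧ ((z ∧ u) → (u ∨ (¬((¬u) → u)))) ∧ ((¬(z ∧ u)) → (u ∨ (¬z)))
Answer: WP = u ∧ ((z ∧ u) → (u ∨ (¬((¬u) → u)))) ∧ ((¬(z ∧ u)) → (u ∨ (¬z)))


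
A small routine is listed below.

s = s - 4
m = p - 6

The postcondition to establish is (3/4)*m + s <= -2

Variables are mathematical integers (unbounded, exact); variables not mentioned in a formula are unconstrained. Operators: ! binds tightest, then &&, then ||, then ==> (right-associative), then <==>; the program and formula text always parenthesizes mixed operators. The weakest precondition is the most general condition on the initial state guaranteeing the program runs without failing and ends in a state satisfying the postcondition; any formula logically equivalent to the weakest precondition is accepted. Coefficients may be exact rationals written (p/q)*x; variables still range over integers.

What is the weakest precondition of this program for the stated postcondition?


Working backward. After the program, (3/4)*m + s <= -2 must hold.
Before m := p - 6: (3/4)*p + s <= 5/2
Before s := s - 4: (3/4)*p + s <= 13/2
Answer: WP = (3/4)*p + s <= 13/2


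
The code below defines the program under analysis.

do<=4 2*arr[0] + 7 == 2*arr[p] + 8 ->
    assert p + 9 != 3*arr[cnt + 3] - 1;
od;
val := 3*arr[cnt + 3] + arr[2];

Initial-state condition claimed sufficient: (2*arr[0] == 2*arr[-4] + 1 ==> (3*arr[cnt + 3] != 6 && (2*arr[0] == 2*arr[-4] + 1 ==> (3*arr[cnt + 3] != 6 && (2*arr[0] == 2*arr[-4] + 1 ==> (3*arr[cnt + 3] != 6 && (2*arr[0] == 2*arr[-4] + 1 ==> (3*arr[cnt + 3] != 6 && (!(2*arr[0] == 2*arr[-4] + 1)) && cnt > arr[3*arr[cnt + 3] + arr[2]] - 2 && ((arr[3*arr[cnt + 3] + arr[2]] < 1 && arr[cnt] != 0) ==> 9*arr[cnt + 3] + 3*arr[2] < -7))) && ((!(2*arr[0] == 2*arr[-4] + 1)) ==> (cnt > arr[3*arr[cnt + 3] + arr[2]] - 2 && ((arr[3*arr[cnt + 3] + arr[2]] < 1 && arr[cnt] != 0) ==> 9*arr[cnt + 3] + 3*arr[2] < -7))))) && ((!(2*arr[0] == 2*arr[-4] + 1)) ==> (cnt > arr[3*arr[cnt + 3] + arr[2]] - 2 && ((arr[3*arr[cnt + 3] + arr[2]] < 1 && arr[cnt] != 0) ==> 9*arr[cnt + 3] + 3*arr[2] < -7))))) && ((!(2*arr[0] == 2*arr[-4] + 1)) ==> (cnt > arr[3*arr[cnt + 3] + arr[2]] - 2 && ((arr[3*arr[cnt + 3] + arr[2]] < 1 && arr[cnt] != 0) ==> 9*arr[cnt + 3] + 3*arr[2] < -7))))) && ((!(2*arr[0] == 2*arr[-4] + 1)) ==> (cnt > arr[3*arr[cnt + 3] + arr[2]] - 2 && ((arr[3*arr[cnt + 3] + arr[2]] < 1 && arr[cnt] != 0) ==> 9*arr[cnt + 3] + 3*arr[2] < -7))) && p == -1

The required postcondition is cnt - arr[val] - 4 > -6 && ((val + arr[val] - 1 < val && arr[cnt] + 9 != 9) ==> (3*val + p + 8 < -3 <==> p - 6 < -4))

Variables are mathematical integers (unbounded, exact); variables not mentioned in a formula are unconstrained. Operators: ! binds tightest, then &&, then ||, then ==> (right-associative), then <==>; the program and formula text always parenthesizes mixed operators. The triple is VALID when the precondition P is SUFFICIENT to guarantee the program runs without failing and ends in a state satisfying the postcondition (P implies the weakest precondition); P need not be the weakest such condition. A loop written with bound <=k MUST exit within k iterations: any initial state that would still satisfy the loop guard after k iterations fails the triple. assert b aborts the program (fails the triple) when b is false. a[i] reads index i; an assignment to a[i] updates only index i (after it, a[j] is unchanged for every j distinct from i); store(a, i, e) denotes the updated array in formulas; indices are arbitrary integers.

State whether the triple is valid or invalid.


Working backward. After the program, the postcondition cnt - arr[val] - 4 > -6 && ((val + arr[val] - 1 < val && arr[cnt] + 9 != 9) ==> (3*val + p + 8 < -3 <==> p - 6 < -4)) must hold; in canonical form it is cnt > arr[val] - 2 && ((arr[val] < 1 && arr[cnt] != 0) ==> (p + 3*val < -11 <==> p < 2)).
Before val := 3*arr[cnt + 3] + arr[2]: cnt > arr[3*arr[cnt + 3] + arr[2]] - 2 && ((arr[3*arr[cnt + 3] + arr[2]] < 1 && arr[cnt] != 0) ==> (9*arr[cnt + 3] + 3*arr[2] + p < -11 <==> p < 2))
Before the loop (bound <=4), unroll the exhaustion recursion (WP_0 = exit-now case; WP_j = one more guarded iteration, up to j = 4):
  WP_0: (!(2*arr[0] == 2*arr[p] + 1)) && cnt > arr[3*arr[cnt + 3] + arr[2]] - 2 && ((arr[3*arr[cnt + 3] + arr[2]] < 1 && arr[cnt] != 0) ==> (9*arr[cnt + 3] + 3*arr[2] + p < -11 <==> p < 2))
  WP_1: (2*arr[0] == 2*arr[p] + 1 ==> (p != 3*arr[cnt + 3] - 10 && (!(2*arr[0] == 2*arr[p] + 1)) && cnt > arr[3*arr[cnt + 3] + arr[2]] - 2 && ((arr[3*arr[cnt + 3] + arr[2]] < 1 && arr[cnt] != 0) ==> (9*arr[cnt + 3] + 3*arr[2] + p < -11 <==> p < 2)))) && ((!(2*arr[0] == 2*arr[p] + 1)) ==> (cnt > arr[3*arr[cnt + 3] + arr[2]] - 2 && ((arr[3*arr[cnt + 3] + arr[2]] < 1 && arr[cnt] != 0) ==> (9*arr[cnt + 3] + 3*arr[2] + p < -11 <==> p < 2))))
  WP_2: (2*arr[0] == 2*arr[p] + 1 ==> (p != 3*arr[cnt + 3] - 10 && (2*arr[0] == 2*arr[p] + 1 ==> (p != 3*arr[cnt + 3] - 10 && (!(2*arr[0] == 2*arr[p] + 1)) && cnt > arr[3*arr[cnt + 3] + arr[2]] - 2 && ((arr[3*arr[cnt + 3] + arr[2]] < 1 && arr[cnt] != 0) ==> (9*arr[cnt + 3] + 3*arr[2] + p < -11 <==> p < 2)))) && ((!(2*arr[0] == 2*arr[p] + 1)) ==> (cnt > arr[3*arr[cnt + 3] + arr[2]] - 2 && ((arr[3*arr[cnt + 3] + arr[2]] < 1 && arr[cnt] != 0) ==> (9*arr[cnt + 3] + 3*arr[2] + p < -11 <==> p < 2)))))) && ((!(2*arr[0] == 2*arr[p] + 1)) ==> (cnt > arr[3*arr[cnt + 3] + arr[2]] - 2 && ((arr[3*arr[cnt + 3] + arr[2]] < 1 && arr[cnt] != 0) ==> (9*arr[cnt + 3] + 3*arr[2] + p < -11 <==> p < 2))))
  WP_3: (2*arr[0] == 2*arr[p] + 1 ==> (p != 3*arr[cnt + 3] - 10 && (2*arr[0] == 2*arr[p] + 1 ==> (p != 3*arr[cnt + 3] - 10 && (2*arr[0] == 2*arr[p] + 1 ==> (p != 3*arr[cnt + 3] - 10 && (!(2*arr[0] == 2*arr[p] + 1)) && cnt > arr[3*arr[cnt + 3] + arr[2]] - 2 && ((arr[3*arr[cnt + 3] + arr[2]] < 1 && arr[cnt] != 0) ==> (9*arr[cnt + 3] + 3*arr[2] + p < -11 <==> p < 2)))) && ((!(2*arr[0] == 2*arr[p] + 1)) ==> (cnt > arr[3*arr[cnt + 3] + arr[2]] - 2 && ((arr[3*arr[cnt + 3] + arr[2]] < 1 && arr[cnt] != 0) ==> (9*arr[cnt + 3] + 3*arr[2] + p < -11 <==> p < 2)))))) && ((!(2*arr[0] == 2*arr[p] + 1)) ==> (cnt > arr[3*arr[cnt + 3] + arr[2]] - 2 && ((arr[3*arr[cnt + 3] + arr[2]] < 1 && arr[cnt] != 0) ==> (9*arr[cnt + 3] + 3*arr[2] + p < -11 <==> p < 2)))))) && ((!(2*arr[0] == 2*arr[p] + 1)) ==> (cnt > arr[3*arr[cnt + 3] + arr[2]] - 2 && ((arr[3*arr[cnt + 3] + arr[2]] < 1 && arr[cnt] != 0) ==> (9*arr[cnt + 3] + 3*arr[2] + p < -11 <==> p < 2))))
  WP_4: (2*arr[0] == 2*arr[p] + 1 ==> (p != 3*arr[cnt + 3] - 10 && (2*arr[0] == 2*arr[p] + 1 ==> (p != 3*arr[cnt + 3] - 10 && (2*arr[0] == 2*arr[p] + 1 ==> (p != 3*arr[cnt + 3] - 10 && (2*arr[0] == 2*arr[p] + 1 ==> (p != 3*arr[cnt + 3] - 10 && (!(2*arr[0] == 2*arr[p] + 1)) && cnt > arr[3*arr[cnt + 3] + arr[2]] - 2 && ((arr[3*arr[cnt + 3] + arr[2]] < 1 && arr[cnt] != 0) ==> (9*arr[cnt + 3] + 3*arr[2] + p < -11 <==> p < 2)))) && ((!(2*arr[0] == 2*arr[p] + 1)) ==> (cnt > arr[3*arr[cnt + 3] + arr[2]] - 2 && ((arr[3*arr[cnt + 3] + arr[2]] < 1 && arr[cnt] != 0) ==> (9*arr[cnt + 3] + 3*arr[2] + p < -11 <==> p < 2)))))) && ((!(2*arr[0] == 2*arr[p] + 1)) ==> (cnt > arr[3*arr[cnt + 3] + arr[2]] - 2 && ((arr[3*arr[cnt + 3] + arr[2]] < 1 && arr[cnt] != 0) ==> (9*arr[cnt + 3] + 3*arr[2] + p < -11 <==> p < 2)))))) && ((!(2*arr[0] == 2*arr[p] + 1)) ==> (cnt > arr[3*arr[cnt + 3] + arr[2]] - 2 && ((arr[3*arr[cnt + 3] + arr[2]] < 1 && arr[cnt] != 0) ==> (9*arr[cnt + 3] + 3*arr[2] + p < -11 <==> p < 2)))))) && ((!(2*arr[0] == 2*arr[p] + 1)) ==> (cnt > arr[3*arr[cnt + 3] + arr[2]] - 2 && ((arr[3*arr[cnt + 3] + arr[2]] < 1 && arr[cnt] != 0) ==> (9*arr[cnt + 3] + 3*arr[2] + p < -11 <==> p < 2))))
So before the loop: (2*arr[0] == 2*arr[p] + 1 ==> (p != 3*arr[cnt + 3] - 10 && (2*arr[0] == 2*arr[p] + 1 ==> (p != 3*arr[cnt + 3] - 10 && (2*arr[0] == 2*arr[p] + 1 ==> (p != 3*arr[cnt + 3] - 10 && (2*arr[0] == 2*arr[p] + 1 ==> (p != 3*arr[cnt + 3] - 10 && (!(2*arr[0] == 2*arr[p] + 1)) && cnt > arr[3*arr[cnt + 3] + arr[2]] - 2 && ((arr[3*arr[cnt + 3] + arr[2]] < 1 && arr[cnt] != 0) ==> (9*arr[cnt + 3] + 3*arr[2] + p < -11 <==> p < 2)))) && ((!(2*arr[0] == 2*arr[p] + 1)) ==> (cnt > arr[3*arr[cnt + 3] + arr[2]] - 2 && ((arr[3*arr[cnt + 3] + arr[2]] < 1 && arr[cnt] != 0) ==> (9*arr[cnt + 3] + 3*arr[2] + p < -11 <==> p < 2)))))) && ((!(2*arr[0] == 2*arr[p] + 1)) ==> (cnt > arr[3*arr[cnt + 3] + arr[2]] - 2 && ((arr[3*arr[cnt + 3] + arr[2]] < 1 && arr[cnt] != 0) ==> (9*arr[cnt + 3] + 3*arr[2] + p < -11 <==> p < 2)))))) && ((!(2*arr[0] == 2*arr[p] + 1)) ==> (cnt > arr[3*arr[cnt + 3] + arr[2]] - 2 && ((arr[3*arr[cnt + 3] + arr[2]] < 1 && arr[cnt] != 0) ==> (9*arr[cnt + 3] + 3*arr[2] + p < -11 <==> p < 2)))))) && ((!(2*arr[0] == 2*arr[p] + 1)) ==> (cnt > arr[3*arr[cnt + 3] + arr[2]] - 2 && ((arr[3*arr[cnt + 3] + arr[2]] < 1 && arr[cnt] != 0) ==> (9*arr[cnt + 3] + 3*arr[2] + p < -11 <==> p < 2))))
The weakest precondition is (2*arr[0] == 2*arr[p] + 1 ==> (p != 3*arr[cnt + 3] - 10 && (2*arr[0] == 2*arr[p] + 1 ==> (p != 3*arr[cnt + 3] - 10 && (2*arr[0] == 2*arr[p] + 1 ==> (p != 3*arr[cnt + 3] - 10 && (2*arr[0] == 2*arr[p] + 1 ==> (p != 3*arr[cnt + 3] - 10 && (!(2*arr[0] == 2*arr[p] + 1)) && cnt > arr[3*arr[cnt + 3] + arr[2]] - 2 && ((arr[3*arr[cnt + 3] + arr[2]] < 1 && arr[cnt] != 0) ==> (9*arr[cnt + 3] + 3*arr[2] + p < -11 <==> p < 2)))) && ((!(2*arr[0] == 2*arr[p] + 1)) ==> (cnt > arr[3*arr[cnt + 3] + arr[2]] - 2 && ((arr[3*arr[cnt + 3] + arr[2]] < 1 && arr[cnt] != 0) ==> (9*arr[cnt + 3] + 3*arr[2] + p < -11 <==> p < 2)))))) && ((!(2*arr[0] == 2*arr[p] + 1)) ==> (cnt > arr[3*arr[cnt + 3] + arr[2]] - 2 && ((arr[3*arr[cnt + 3] + arr[2]] < 1 && arr[cnt] != 0) ==> (9*arr[cnt + 3] + 3*arr[2] + p < -11 <==> p < 2)))))) && ((!(2*arr[0] == 2*arr[p] + 1)) ==> (cnt > arr[3*arr[cnt + 3] + arr[2]] - 2 && ((arr[3*arr[cnt + 3] + arr[2]] < 1 && arr[cnt] != 0) ==> (9*arr[cnt + 3] + 3*arr[2] + p < -11 <==> p < 2)))))) && ((!(2*arr[0] == 2*arr[p] + 1)) ==> (cnt > arr[3*arr[cnt + 3] + arr[2]] - 2 && ((arr[3*arr[cnt + 3] + arr[2]] < 1 && arr[cnt] != 0) ==> (9*arr[cnt + 3] + 3*arr[2] + p < -11 <==> p < 2)))).
Check whether (2*arr[0] == 2*arr[-4] + 1 ==> (3*arr[cnt + 3] != 6 && (2*arr[0] == 2*arr[-4] + 1 ==> (3*arr[cnt + 3] != 6 && (2*arr[0] == 2*arr[-4] + 1 ==> (3*arr[cnt + 3] != 6 && (2*arr[0] == 2*arr[-4] + 1 ==> (3*arr[cnt + 3] != 6 && (!(2*arr[0] == 2*arr[-4] + 1)) && cnt > arr[3*arr[cnt + 3] + arr[2]] - 2 && ((arr[3*arr[cnt + 3] + arr[2]] < 1 && arr[cnt] != 0) ==> 9*arr[cnt + 3] + 3*arr[2] < -7))) && ((!(2*arr[0] == 2*arr[-4] + 1)) ==> (cnt > arr[3*arr[cnt + 3] + arr[2]] - 2 && ((arr[3*arr[cnt + 3] + arr[2]] < 1 && arr[cnt] != 0) ==> 9*arr[cnt + 3] + 3*arr[2] < -7))))) && ((!(2*arr[0] == 2*arr[-4] + 1)) ==> (cnt > arr[3*arr[cnt + 3] + arr[2]] - 2 && ((arr[3*arr[cnt + 3] + arr[2]] < 1 && arr[cnt] != 0) ==> 9*arr[cnt + 3] + 3*arr[2] < -7))))) && ((!(2*arr[0] == 2*arr[-4] + 1)) ==> (cnt > arr[3*arr[cnt + 3] + arr[2]] - 2 && ((arr[3*arr[cnt + 3] + arr[2]] < 1 && arr[cnt] != 0) ==> 9*arr[cnt + 3] + 3*arr[2] < -7))))) && ((!(2*arr[0] == 2*arr[-4] + 1)) ==> (cnt > arr[3*arr[cnt + 3] + arr[2]] - 2 && ((arr[3*arr[cnt + 3] + arr[2]] < 1 && arr[cnt] != 0) ==> 9*arr[cnt + 3] + 3*arr[2] < -7))) && p == -1 implies it.
Countermodel: at the initial state arr = {[-4] = -15216, [-3] = -7040, [-1] = -15216, [0] = 7, [2] = 45645, [3] = -15216, elsewhere -15216}, cnt = 0, p = -1, the precondition holds but the weakest precondition fails.
Answer: invalid
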